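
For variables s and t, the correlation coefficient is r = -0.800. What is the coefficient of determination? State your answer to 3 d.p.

0.640

r² = (-0.800)² = 0.640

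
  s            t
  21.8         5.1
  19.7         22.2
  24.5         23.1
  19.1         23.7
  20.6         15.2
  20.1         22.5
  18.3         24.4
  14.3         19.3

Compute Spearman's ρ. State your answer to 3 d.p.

Rank s: 7, 4, 8, 3, 6, 5, 2, 1
Rank t: 1, 4, 6, 7, 2, 5, 8, 3
d = rank(s) − rank(t): 6, 0, 2, -4, 4, 0, -6, -2; Σd² = 112
ρ = 1 − 6Σd² / [n(n²−1)] = 1 − 6×112 / (8×63) = 1 − 672/504 ≈ -0.333

-0.333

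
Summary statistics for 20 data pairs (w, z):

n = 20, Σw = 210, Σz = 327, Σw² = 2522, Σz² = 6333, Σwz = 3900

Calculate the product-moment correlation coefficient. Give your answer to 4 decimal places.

r = (nΣwz − ΣwΣz) / √[(nΣw² − (Σw)²)(nΣz² − (Σz)²)]
Numerator: 20×3900 − 210×327 = 9330
Denominator: √[(50440 − 44100)(126660 − 106929)] = √[6340 × 19731] = 11184.5670
r = 9330 / 11184.5670 ≈ 0.8342

0.8342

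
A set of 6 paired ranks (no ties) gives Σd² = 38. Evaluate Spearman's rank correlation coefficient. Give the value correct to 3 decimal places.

-0.086

ρ = 1 − 6Σd² / [n(n²−1)] = 1 − 6×38 / (6×35)
  = 1 − 228/210 = 1 − 1.0857 ≈ -0.086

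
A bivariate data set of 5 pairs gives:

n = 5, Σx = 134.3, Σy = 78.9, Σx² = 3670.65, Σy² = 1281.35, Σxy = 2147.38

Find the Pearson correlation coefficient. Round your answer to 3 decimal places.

0.586

r = (nΣxy − ΣxΣy) / √[(nΣx² − (Σx)²)(nΣy² − (Σy)²)]
Numerator: 5×2147.38 − 134.3×78.9 = 140.63
Denominator: √[(18353.25 − 18036.49)(6406.75 − 6225.21)] = √[316.76 × 181.54] = 239.8012
r = 140.63 / 239.8012 ≈ 0.586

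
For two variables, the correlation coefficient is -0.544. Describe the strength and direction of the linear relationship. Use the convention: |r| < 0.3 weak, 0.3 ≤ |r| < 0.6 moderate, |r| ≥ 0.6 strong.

r = -0.544 < 0 so the relationship is negative.
|r| = 0.544, which falls in the moderate range.

moderate negative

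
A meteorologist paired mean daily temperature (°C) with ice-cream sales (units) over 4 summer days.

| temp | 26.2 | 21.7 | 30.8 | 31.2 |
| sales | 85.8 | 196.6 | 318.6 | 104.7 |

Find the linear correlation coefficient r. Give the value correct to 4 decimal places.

n = 4, Σx = 109.9, Σy = 705.7, Σx² = 3079.41, Σy² = 158481.25, Σxy = 19593.7
nΣxy − ΣxΣy = 78374.8 − 77556.43 = 818.37
nΣx² − (Σx)² = 12317.64 − 12078.01 = 239.63; nΣy² − (Σy)² = 633925 − 498012.49 = 135912.51
r = 818.37 / √(239.63 × 135912.51) = 818.37 / 5706.9006 ≈ 0.1434

0.1434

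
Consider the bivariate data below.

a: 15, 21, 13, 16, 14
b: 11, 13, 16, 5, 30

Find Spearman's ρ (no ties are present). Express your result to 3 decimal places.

Rank a: 3, 5, 1, 4, 2
Rank b: 2, 3, 4, 1, 5
d = rank(a) − rank(b): 1, 2, -3, 3, -3; Σd² = 32
ρ = 1 − 6Σd² / [n(n²−1)] = 1 − 6×32 / (5×24) = 1 − 192/120 ≈ -0.600

-0.600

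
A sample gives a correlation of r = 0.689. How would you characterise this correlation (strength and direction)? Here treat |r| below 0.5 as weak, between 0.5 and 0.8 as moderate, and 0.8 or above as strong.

moderate positive

r = 0.689 > 0 so the relationship is positive.
|r| = 0.689, which falls in the moderate range.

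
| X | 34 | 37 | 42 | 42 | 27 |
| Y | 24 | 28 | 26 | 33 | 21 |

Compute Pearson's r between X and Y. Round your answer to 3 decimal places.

n = 5, ΣX = 182, ΣY = 132, ΣX² = 6782, ΣY² = 3566, ΣXY = 4897
nΣXY − ΣXΣY = 24485 − 24024 = 461
nΣX² − (ΣX)² = 33910 − 33124 = 786; nΣY² − (ΣY)² = 17830 − 17424 = 406
r = 461 / √(786 × 406) = 461 / 564.9035 ≈ 0.816

0.816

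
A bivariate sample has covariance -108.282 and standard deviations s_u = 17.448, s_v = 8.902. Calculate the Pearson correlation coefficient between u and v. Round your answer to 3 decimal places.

r = Cov(u,v) / (s_u · s_v) = -108.282 / (17.448 × 8.902)
  = -108.282 / 155.3221 ≈ -0.697

-0.697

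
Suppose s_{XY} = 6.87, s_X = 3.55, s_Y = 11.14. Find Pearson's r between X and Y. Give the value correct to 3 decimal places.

r = Cov(X,Y) / (s_X · s_Y) = 6.87 / (3.55 × 11.14)
  = 6.87 / 39.5470 ≈ 0.174

0.174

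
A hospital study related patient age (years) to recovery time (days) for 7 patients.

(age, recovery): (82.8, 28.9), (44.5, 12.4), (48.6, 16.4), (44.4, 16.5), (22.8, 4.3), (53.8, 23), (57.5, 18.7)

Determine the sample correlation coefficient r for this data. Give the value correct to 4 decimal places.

0.9505

n = 7, Σx = 354.4, Σy = 120.2, Σx² = 19889.94, Σy² = 2427.36, Σxy = 6885.05
nΣxy − ΣxΣy = 48195.35 − 42598.88 = 5596.47
nΣx² − (Σx)² = 139229.58 − 125599.36 = 13630.22; nΣy² − (Σy)² = 16991.52 − 14448.04 = 2543.48
r = 5596.47 / √(13630.22 × 2543.48) = 5596.47 / 5887.9701 ≈ 0.9505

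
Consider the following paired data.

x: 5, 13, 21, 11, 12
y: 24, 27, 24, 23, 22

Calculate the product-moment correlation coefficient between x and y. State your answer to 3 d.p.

0.093

n = 5, Σx = 62, Σy = 120, Σx² = 900, Σy² = 2894, Σxy = 1492
nΣxy − ΣxΣy = 7460 − 7440 = 20
nΣx² − (Σx)² = 4500 − 3844 = 656; nΣy² − (Σy)² = 14470 − 14400 = 70
r = 20 / √(656 × 70) = 20 / 214.2895 ≈ 0.093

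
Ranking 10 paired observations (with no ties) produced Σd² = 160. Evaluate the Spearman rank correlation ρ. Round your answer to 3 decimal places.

0.030

ρ = 1 − 6Σd² / [n(n²−1)] = 1 − 6×160 / (10×99)
  = 1 − 960/990 = 1 − 0.9697 ≈ 0.030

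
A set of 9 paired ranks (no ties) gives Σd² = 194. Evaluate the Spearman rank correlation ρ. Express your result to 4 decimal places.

-0.6167

ρ = 1 − 6Σd² / [n(n²−1)] = 1 − 6×194 / (9×80)
  = 1 − 1164/720 = 1 − 1.61667 ≈ -0.6167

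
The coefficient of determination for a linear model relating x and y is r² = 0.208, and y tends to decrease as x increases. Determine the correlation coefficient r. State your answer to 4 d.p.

-0.4561

|r| = √0.208 = 0.4561
The association is negative, so r = −0.4561.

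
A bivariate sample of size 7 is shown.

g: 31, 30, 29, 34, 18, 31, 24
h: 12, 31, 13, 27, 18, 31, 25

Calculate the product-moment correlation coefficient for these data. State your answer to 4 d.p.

0.2429

n = 7, Σg = 197, Σh = 157, Σg² = 5719, Σh² = 3913, Σgh = 4482
nΣgh − ΣgΣh = 31374 − 30929 = 445
nΣg² − (Σg)² = 40033 − 38809 = 1224; nΣh² − (Σh)² = 27391 − 24649 = 2742
r = 445 / √(1224 × 2742) = 445 / 1831.9956 ≈ 0.2429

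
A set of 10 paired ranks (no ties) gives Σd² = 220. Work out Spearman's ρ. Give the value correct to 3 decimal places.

ρ = 1 − 6Σd² / [n(n²−1)] = 1 − 6×220 / (10×99)
  = 1 − 1320/990 = 1 − 1.3333 ≈ -0.333

-0.333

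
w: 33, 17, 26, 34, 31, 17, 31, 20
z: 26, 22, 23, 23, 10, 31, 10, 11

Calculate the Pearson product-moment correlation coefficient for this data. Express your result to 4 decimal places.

n = 8, Σw = 209, Σz = 156, Σw² = 5821, Σz² = 3500, Σwz = 3979
nΣwz − ΣwΣz = 31832 − 32604 = -772
nΣw² − (Σw)² = 46568 − 43681 = 2887; nΣz² − (Σz)² = 28000 − 24336 = 3664
r = -772 / √(2887 × 3664) = -772 / 3252.3788 ≈ -0.2374

-0.2374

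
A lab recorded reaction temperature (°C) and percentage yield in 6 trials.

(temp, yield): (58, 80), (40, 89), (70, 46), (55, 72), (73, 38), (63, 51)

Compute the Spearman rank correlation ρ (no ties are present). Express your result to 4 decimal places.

Rank temp: 3, 1, 5, 2, 6, 4
Rank yield: 5, 6, 2, 4, 1, 3
d = rank(temp) − rank(yield): -2, -5, 3, -2, 5, 1; Σd² = 68
ρ = 1 − 6Σd² / [n(n²−1)] = 1 − 6×68 / (6×35) = 1 − 408/210 ≈ -0.9429

-0.9429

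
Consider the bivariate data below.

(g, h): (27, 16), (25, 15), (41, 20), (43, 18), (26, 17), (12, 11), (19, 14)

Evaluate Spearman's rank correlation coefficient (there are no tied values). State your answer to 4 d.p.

Rank g: 5, 3, 6, 7, 4, 1, 2
Rank h: 4, 3, 7, 6, 5, 1, 2
d = rank(g) − rank(h): 1, 0, -1, 1, -1, 0, 0; Σd² = 4
ρ = 1 − 6Σd² / [n(n²−1)] = 1 − 6×4 / (7×48) = 1 − 24/336 ≈ 0.9286

0.9286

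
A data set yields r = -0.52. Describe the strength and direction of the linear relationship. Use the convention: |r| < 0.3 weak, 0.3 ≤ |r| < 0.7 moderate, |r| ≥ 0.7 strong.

moderate negative

r = -0.52 < 0 so the relationship is negative.
|r| = 0.52, which falls in the moderate range.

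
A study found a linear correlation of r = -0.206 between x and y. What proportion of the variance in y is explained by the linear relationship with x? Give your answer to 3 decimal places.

r² = (-0.206)² = 0.042

0.042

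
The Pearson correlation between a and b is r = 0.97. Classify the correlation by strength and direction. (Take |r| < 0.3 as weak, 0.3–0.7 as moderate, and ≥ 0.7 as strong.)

strong positive

r = 0.97 > 0 so the relationship is positive.
|r| = 0.97, which falls in the strong range.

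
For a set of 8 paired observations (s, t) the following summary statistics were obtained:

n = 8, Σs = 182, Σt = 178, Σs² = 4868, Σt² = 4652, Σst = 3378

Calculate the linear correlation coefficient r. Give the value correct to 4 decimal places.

r = (nΣst − ΣsΣt) / √[(nΣs² − (Σs)²)(nΣt² − (Σt)²)]
Numerator: 8×3378 − 182×178 = -5372
Denominator: √[(38944 − 33124)(37216 − 31684)] = √[5820 × 5532] = 5674.1731
r = -5372 / 5674.1731 ≈ -0.9467

-0.9467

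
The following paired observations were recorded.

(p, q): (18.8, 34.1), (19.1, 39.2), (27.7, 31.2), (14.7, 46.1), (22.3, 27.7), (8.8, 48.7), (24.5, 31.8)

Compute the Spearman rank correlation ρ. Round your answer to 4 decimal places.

-0.8571

Rank p: 3, 4, 7, 2, 5, 1, 6
Rank q: 4, 5, 2, 6, 1, 7, 3
d = rank(p) − rank(q): -1, -1, 5, -4, 4, -6, 3; Σd² = 104
ρ = 1 − 6Σd² / [n(n²−1)] = 1 − 6×104 / (7×48) = 1 − 624/336 ≈ -0.8571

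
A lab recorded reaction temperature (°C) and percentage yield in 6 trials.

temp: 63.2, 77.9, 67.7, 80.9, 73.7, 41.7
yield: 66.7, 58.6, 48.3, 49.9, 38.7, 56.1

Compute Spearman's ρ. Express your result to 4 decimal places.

-0.2571

Rank temp: 2, 5, 3, 6, 4, 1
Rank yield: 6, 5, 2, 3, 1, 4
d = rank(temp) − rank(yield): -4, 0, 1, 3, 3, -3; Σd² = 44
ρ = 1 − 6Σd² / [n(n²−1)] = 1 − 6×44 / (6×35) = 1 − 264/210 ≈ -0.2571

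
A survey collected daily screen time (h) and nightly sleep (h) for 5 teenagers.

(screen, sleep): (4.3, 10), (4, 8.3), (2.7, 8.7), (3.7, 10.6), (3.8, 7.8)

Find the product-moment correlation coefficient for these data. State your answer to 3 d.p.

0.200

n = 5, Σx = 18.5, Σy = 45.4, Σx² = 69.91, Σy² = 417.78, Σxy = 168.55
nΣxy − ΣxΣy = 842.75 − 839.9 = 2.85
nΣx² − (Σx)² = 349.55 − 342.25 = 7.3; nΣy² − (Σy)² = 2088.9 − 2061.16 = 27.74
r = 2.85 / √(7.3 × 27.74) = 2.85 / 14.2303 ≈ 0.200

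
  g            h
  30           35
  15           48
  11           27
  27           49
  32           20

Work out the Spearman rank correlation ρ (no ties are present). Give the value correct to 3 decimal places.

-0.300

Rank g: 4, 2, 1, 3, 5
Rank h: 3, 4, 2, 5, 1
d = rank(g) − rank(h): 1, -2, -1, -2, 4; Σd² = 26
ρ = 1 − 6Σd² / [n(n²−1)] = 1 − 6×26 / (5×24) = 1 − 156/120 ≈ -0.300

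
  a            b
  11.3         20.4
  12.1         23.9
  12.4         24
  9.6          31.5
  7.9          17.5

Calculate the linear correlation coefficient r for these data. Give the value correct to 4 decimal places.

n = 5, Σa = 53.3, Σb = 117.3, Σa² = 582.43, Σb² = 2861.87, Σab = 1257.96
nΣab − ΣaΣb = 6289.8 − 6252.09 = 37.71
nΣa² − (Σa)² = 2912.15 − 2840.89 = 71.26; nΣb² − (Σb)² = 14309.35 − 13759.29 = 550.06
r = 37.71 / √(71.26 × 550.06) = 37.71 / 197.9830 ≈ 0.1905

0.1905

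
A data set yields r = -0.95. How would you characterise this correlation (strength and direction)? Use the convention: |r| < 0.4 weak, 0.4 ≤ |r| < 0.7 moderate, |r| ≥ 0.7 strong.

r = -0.95 < 0 so the relationship is negative.
|r| = 0.95, which falls in the strong range.

strong negative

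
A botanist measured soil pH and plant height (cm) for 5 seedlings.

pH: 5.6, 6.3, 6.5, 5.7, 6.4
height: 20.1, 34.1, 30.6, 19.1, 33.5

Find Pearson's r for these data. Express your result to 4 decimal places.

0.9320

n = 5, Σx = 30.5, Σy = 137.4, Σx² = 186.75, Σy² = 3990.24, Σxy = 849.56
nΣxy − ΣxΣy = 4247.8 − 4190.7 = 57.1
nΣx² − (Σx)² = 933.75 − 930.25 = 3.5; nΣy² − (Σy)² = 19951.2 − 18878.76 = 1072.44
r = 57.1 / √(3.5 × 1072.44) = 57.1 / 61.2661 ≈ 0.9320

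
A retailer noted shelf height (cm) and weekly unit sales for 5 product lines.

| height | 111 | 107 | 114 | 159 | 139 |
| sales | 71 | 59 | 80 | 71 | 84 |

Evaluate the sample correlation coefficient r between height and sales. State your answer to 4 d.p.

n = 5, Σx = 630, Σy = 365, Σx² = 81368, Σy² = 27019, Σxy = 46279
nΣxy − ΣxΣy = 231395 − 229950 = 1445
nΣx² − (Σx)² = 406840 − 396900 = 9940; nΣy² − (Σy)² = 135095 − 133225 = 1870
r = 1445 / √(9940 × 1870) = 1445 / 4311.3571 ≈ 0.3352

0.3352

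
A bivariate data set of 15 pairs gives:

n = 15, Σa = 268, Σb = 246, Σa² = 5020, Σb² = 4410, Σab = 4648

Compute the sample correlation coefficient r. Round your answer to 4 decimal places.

r = (nΣab − ΣaΣb) / √[(nΣa² − (Σa)²)(nΣb² − (Σb)²)]
Numerator: 15×4648 − 268×246 = 3792
Denominator: √[(75300 − 71824)(66150 − 60516)] = √[3476 × 5634] = 4425.3569
r = 3792 / 4425.3569 ≈ 0.8569

0.8569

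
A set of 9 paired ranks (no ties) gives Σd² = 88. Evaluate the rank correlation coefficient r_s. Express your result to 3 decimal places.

0.267

ρ = 1 − 6Σd² / [n(n²−1)] = 1 − 6×88 / (9×80)
  = 1 − 528/720 = 1 − 0.7333 ≈ 0.267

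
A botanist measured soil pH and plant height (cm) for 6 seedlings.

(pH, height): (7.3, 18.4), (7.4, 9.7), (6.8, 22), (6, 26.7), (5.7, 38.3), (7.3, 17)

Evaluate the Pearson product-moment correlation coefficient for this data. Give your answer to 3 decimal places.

-0.931

n = 6, Σx = 40.5, Σy = 132.1, Σx² = 276.07, Σy² = 3385.43, Σxy = 858.31
nΣxy − ΣxΣy = 5149.86 − 5350.05 = -200.19
nΣx² − (Σx)² = 1656.42 − 1640.25 = 16.17; nΣy² − (Σy)² = 20312.58 − 17450.41 = 2862.17
r = -200.19 / √(16.17 × 2862.17) = -200.19 / 215.1309 ≈ -0.931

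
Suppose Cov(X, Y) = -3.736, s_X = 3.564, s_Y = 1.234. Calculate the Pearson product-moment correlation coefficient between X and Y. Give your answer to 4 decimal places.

r = Cov(X,Y) / (s_X · s_Y) = -3.736 / (3.564 × 1.234)
  = -3.736 / 4.3980 ≈ -0.8495

-0.8495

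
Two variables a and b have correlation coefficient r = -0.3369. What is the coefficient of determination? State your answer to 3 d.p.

0.114

r² = (-0.3369)² = 0.114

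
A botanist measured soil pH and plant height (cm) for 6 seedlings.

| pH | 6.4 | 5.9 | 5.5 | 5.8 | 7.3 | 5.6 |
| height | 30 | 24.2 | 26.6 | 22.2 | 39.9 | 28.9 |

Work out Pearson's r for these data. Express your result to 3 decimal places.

0.850

n = 6, Σx = 36.5, Σy = 171.8, Σx² = 224.31, Σy² = 5113.26, Σxy = 1062.95
nΣxy − ΣxΣy = 6377.7 − 6270.7 = 107
nΣx² − (Σx)² = 1345.86 − 1332.25 = 13.61; nΣy² − (Σy)² = 30679.56 − 29515.24 = 1164.32
r = 107 / √(13.61 × 1164.32) = 107 / 125.8825 ≈ 0.850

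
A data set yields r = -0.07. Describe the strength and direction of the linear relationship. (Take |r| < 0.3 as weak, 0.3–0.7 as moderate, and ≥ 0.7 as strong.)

weak negative

r = -0.07 < 0 so the relationship is negative.
|r| = 0.07, which falls in the weak range.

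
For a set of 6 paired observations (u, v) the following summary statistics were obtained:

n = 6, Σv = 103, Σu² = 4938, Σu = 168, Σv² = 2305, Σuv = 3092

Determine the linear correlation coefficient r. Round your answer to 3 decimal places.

r = (nΣuv − ΣuΣv) / √[(nΣu² − (Σu)²)(nΣv² − (Σv)²)]
Numerator: 6×3092 − 168×103 = 1248
Denominator: √[(29628 − 28224)(13830 − 10609)] = √[1404 × 3221] = 2126.5662
r = 1248 / 2126.5662 ≈ 0.587

0.587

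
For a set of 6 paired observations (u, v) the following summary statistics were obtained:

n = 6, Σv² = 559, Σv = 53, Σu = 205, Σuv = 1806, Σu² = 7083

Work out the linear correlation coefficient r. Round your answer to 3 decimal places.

-0.057

r = (nΣuv − ΣuΣv) / √[(nΣu² − (Σu)²)(nΣv² − (Σv)²)]
Numerator: 6×1806 − 205×53 = -29
Denominator: √[(42498 − 42025)(3354 − 2809)] = √[473 × 545] = 507.7253
r = -29 / 507.7253 ≈ -0.057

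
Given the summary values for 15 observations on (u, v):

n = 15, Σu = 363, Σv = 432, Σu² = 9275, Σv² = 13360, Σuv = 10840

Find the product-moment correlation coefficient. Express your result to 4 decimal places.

r = (nΣuv − ΣuΣv) / √[(nΣu² − (Σu)²)(nΣv² − (Σv)²)]
Numerator: 15×10840 − 363×432 = 5784
Denominator: √[(139125 − 131769)(200400 − 186624)] = √[7356 × 13776] = 10066.5911
r = 5784 / 10066.5911 ≈ 0.5746

0.5746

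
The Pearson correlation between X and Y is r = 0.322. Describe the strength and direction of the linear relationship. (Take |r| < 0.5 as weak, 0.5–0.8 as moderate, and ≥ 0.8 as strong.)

r = 0.322 > 0 so the relationship is positive.
|r| = 0.322, which falls in the weak range.

weak positive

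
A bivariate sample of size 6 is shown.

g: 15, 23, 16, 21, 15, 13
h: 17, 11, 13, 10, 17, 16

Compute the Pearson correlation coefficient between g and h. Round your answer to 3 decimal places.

-0.873

n = 6, Σg = 103, Σh = 84, Σg² = 1845, Σh² = 1224, Σgh = 1389
nΣgh − ΣgΣh = 8334 − 8652 = -318
nΣg² − (Σg)² = 11070 − 10609 = 461; nΣh² − (Σh)² = 7344 − 7056 = 288
r = -318 / √(461 × 288) = -318 / 364.3734 ≈ -0.873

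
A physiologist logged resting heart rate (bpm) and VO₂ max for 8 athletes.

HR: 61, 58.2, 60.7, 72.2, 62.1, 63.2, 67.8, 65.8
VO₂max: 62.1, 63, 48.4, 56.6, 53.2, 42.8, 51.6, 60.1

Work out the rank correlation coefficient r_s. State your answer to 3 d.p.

-0.262

Rank HR: 3, 1, 2, 8, 4, 5, 7, 6
Rank VO₂max: 7, 8, 2, 5, 4, 1, 3, 6
d = rank(HR) − rank(VO₂max): -4, -7, 0, 3, 0, 4, 4, 0; Σd² = 106
ρ = 1 − 6Σd² / [n(n²−1)] = 1 − 6×106 / (8×63) = 1 − 636/504 ≈ -0.262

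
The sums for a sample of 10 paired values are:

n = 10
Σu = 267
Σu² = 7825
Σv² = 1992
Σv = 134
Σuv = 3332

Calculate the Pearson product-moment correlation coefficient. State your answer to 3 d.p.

r = (nΣuv − ΣuΣv) / √[(nΣu² − (Σu)²)(nΣv² − (Σv)²)]
Numerator: 10×3332 − 267×134 = -2458
Denominator: √[(78250 − 71289)(19920 − 17956)] = √[6961 × 1964] = 3697.4862
r = -2458 / 3697.4862 ≈ -0.665

-0.665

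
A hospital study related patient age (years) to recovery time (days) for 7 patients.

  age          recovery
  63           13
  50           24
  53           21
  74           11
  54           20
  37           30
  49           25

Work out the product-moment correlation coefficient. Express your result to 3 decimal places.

-0.975

n = 7, Σx = 380, Σy = 144, Σx² = 21440, Σy² = 3232, Σxy = 7361
nΣxy − ΣxΣy = 51527 − 54720 = -3193
nΣx² − (Σx)² = 150080 − 144400 = 5680; nΣy² − (Σy)² = 22624 − 20736 = 1888
r = -3193 / √(5680 × 1888) = -3193 / 3274.7275 ≈ -0.975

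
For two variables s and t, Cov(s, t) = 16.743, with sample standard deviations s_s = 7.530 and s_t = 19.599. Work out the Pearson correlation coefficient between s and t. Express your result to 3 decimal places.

r = Cov(s,t) / (s_s · s_t) = 16.743 / (7.530 × 19.599)
  = 16.743 / 147.5805 ≈ 0.113

0.113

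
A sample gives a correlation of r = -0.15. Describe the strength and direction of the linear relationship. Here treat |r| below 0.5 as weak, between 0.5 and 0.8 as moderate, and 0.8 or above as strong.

weak negative

r = -0.15 < 0 so the relationship is negative.
|r| = 0.15, which falls in the weak range.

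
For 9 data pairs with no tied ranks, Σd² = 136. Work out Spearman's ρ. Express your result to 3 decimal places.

-0.133

ρ = 1 − 6Σd² / [n(n²−1)] = 1 − 6×136 / (9×80)
  = 1 − 816/720 = 1 − 1.1333 ≈ -0.133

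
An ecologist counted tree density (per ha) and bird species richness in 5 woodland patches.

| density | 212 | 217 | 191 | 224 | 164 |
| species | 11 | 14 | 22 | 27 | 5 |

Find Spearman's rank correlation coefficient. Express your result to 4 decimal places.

0.7000

Rank density: 3, 4, 2, 5, 1
Rank species: 2, 3, 4, 5, 1
d = rank(density) − rank(species): 1, 1, -2, 0, 0; Σd² = 6
ρ = 1 − 6Σd² / [n(n²−1)] = 1 − 6×6 / (5×24) = 1 − 36/120 ≈ 0.7000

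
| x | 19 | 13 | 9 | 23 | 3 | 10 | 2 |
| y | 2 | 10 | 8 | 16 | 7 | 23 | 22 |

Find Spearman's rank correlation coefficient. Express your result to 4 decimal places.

Rank x: 6, 5, 3, 7, 2, 4, 1
Rank y: 1, 4, 3, 5, 2, 7, 6
d = rank(x) − rank(y): 5, 1, 0, 2, 0, -3, -5; Σd² = 64
ρ = 1 − 6Σd² / [n(n²−1)] = 1 − 6×64 / (7×48) = 1 − 384/336 ≈ -0.1429

-0.1429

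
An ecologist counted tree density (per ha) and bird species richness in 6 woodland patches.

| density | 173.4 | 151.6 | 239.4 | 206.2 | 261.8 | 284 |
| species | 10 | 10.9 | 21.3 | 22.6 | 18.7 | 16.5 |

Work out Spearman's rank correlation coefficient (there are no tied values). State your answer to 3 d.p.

0.371

Rank density: 2, 1, 4, 3, 5, 6
Rank species: 1, 2, 5, 6, 4, 3
d = rank(density) − rank(species): 1, -1, -1, -3, 1, 3; Σd² = 22
ρ = 1 − 6Σd² / [n(n²−1)] = 1 − 6×22 / (6×35) = 1 − 132/210 ≈ 0.371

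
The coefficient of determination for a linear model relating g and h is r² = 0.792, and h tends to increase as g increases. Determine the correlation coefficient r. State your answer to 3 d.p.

0.890

|r| = √0.792 = 0.890
The association is positive, so r = 0.890.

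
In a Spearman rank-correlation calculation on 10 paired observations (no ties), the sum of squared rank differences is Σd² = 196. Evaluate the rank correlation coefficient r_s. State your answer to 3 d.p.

-0.188

ρ = 1 − 6Σd² / [n(n²−1)] = 1 − 6×196 / (10×99)
  = 1 − 1176/990 = 1 − 1.1879 ≈ -0.188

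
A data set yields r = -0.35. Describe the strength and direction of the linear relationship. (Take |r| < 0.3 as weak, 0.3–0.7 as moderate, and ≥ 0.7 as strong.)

moderate negative

r = -0.35 < 0 so the relationship is negative.
|r| = 0.35, which falls in the moderate range.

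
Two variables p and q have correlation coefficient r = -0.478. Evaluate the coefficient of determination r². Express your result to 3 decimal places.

0.228

r² = (-0.478)² = 0.228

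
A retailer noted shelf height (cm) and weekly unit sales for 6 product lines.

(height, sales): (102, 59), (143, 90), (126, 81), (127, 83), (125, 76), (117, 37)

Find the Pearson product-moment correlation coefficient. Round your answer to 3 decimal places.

0.699

n = 6, Σx = 740, Σy = 426, Σx² = 92172, Σy² = 32176, Σxy = 53464
nΣxy − ΣxΣy = 320784 − 315240 = 5544
nΣx² − (Σx)² = 553032 − 547600 = 5432; nΣy² − (Σy)² = 193056 − 181476 = 11580
r = 5544 / √(5432 × 11580) = 5544 / 7931.1134 ≈ 0.699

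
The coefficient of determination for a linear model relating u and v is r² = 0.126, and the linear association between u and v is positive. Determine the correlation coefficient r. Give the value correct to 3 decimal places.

|r| = √0.126 = 0.355
The association is positive, so r = 0.355.

0.355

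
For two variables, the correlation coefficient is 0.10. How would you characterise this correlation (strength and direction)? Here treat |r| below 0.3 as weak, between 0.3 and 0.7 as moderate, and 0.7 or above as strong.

weak positive

r = 0.10 > 0 so the relationship is positive.
|r| = 0.10, which falls in the weak range.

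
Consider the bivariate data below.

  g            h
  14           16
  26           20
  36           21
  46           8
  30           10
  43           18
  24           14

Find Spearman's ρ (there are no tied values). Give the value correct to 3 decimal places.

-0.143

Rank g: 1, 3, 5, 7, 4, 6, 2
Rank h: 4, 6, 7, 1, 2, 5, 3
d = rank(g) − rank(h): -3, -3, -2, 6, 2, 1, -1; Σd² = 64
ρ = 1 − 6Σd² / [n(n²−1)] = 1 − 6×64 / (7×48) = 1 − 384/336 ≈ -0.143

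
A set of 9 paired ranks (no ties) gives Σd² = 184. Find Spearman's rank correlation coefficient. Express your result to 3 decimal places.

ρ = 1 − 6Σd² / [n(n²−1)] = 1 − 6×184 / (9×80)
  = 1 − 1104/720 = 1 − 1.5333 ≈ -0.533

-0.533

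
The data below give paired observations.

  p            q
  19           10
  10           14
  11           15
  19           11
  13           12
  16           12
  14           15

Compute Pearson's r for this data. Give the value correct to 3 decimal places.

-0.817

n = 7, Σp = 102, Σq = 89, Σp² = 1564, Σq² = 1155, Σpq = 1262
nΣpq − ΣpΣq = 8834 − 9078 = -244
nΣp² − (Σp)² = 10948 − 10404 = 544; nΣq² − (Σq)² = 8085 − 7921 = 164
r = -244 / √(544 × 164) = -244 / 298.6905 ≈ -0.817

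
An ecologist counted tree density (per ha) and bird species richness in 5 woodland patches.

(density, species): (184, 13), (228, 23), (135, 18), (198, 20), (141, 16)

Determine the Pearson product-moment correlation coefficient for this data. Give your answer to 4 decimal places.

n = 5, Σx = 886, Σy = 90, Σx² = 163150, Σy² = 1678, Σxy = 16282
nΣxy − ΣxΣy = 81410 − 79740 = 1670
nΣx² − (Σx)² = 815750 − 784996 = 30754; nΣy² − (Σy)² = 8390 − 8100 = 290
r = 1670 / √(30754 × 290) = 1670 / 2986.4126 ≈ 0.5592

0.5592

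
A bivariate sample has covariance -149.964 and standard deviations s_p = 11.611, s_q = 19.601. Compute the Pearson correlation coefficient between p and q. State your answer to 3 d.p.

-0.659

r = Cov(p,q) / (s_p · s_q) = -149.964 / (11.611 × 19.601)
  = -149.964 / 227.5872 ≈ -0.659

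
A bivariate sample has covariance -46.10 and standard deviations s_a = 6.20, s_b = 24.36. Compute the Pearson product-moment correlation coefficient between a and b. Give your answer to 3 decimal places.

-0.305

r = Cov(a,b) / (s_a · s_b) = -46.10 / (6.20 × 24.36)
  = -46.10 / 151.0320 ≈ -0.305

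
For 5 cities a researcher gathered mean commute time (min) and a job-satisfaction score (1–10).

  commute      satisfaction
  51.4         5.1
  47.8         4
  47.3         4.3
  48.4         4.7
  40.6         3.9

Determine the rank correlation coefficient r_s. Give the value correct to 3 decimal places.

0.900

Rank commute: 5, 3, 2, 4, 1
Rank satisfaction: 5, 2, 3, 4, 1
d = rank(commute) − rank(satisfaction): 0, 1, -1, 0, 0; Σd² = 2
ρ = 1 − 6Σd² / [n(n²−1)] = 1 − 6×2 / (5×24) = 1 − 12/120 ≈ 0.900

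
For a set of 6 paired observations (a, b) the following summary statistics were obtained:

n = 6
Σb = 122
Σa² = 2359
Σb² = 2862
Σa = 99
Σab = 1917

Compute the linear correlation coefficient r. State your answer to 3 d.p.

-0.183

r = (nΣab − ΣaΣb) / √[(nΣa² − (Σa)²)(nΣb² − (Σb)²)]
Numerator: 6×1917 − 99×122 = -576
Denominator: √[(14154 − 9801)(17172 − 14884)] = √[4353 × 2288] = 3155.8935
r = -576 / 3155.8935 ≈ -0.183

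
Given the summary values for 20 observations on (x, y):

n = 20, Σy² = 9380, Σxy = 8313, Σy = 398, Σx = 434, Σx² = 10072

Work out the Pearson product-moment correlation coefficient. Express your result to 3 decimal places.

-0.331

r = (nΣxy − ΣxΣy) / √[(nΣx² − (Σx)²)(nΣy² − (Σy)²)]
Numerator: 20×8313 − 434×398 = -6472
Denominator: √[(201440 − 188356)(187600 − 158404)] = √[13084 × 29196] = 19544.8322
r = -6472 / 19544.8322 ≈ -0.331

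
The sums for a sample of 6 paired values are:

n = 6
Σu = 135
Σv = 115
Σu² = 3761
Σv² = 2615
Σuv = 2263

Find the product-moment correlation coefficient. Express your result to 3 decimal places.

-0.595

r = (nΣuv − ΣuΣv) / √[(nΣu² − (Σu)²)(nΣv² − (Σv)²)]
Numerator: 6×2263 − 135×115 = -1947
Denominator: √[(22566 − 18225)(15690 − 13225)] = √[4341 × 2465] = 3271.1718
r = -1947 / 3271.1718 ≈ -0.595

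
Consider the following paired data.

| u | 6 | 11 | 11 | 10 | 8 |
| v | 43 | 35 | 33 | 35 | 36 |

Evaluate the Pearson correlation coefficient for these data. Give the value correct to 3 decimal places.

n = 5, Σu = 46, Σv = 182, Σu² = 442, Σv² = 6684, Σuv = 1644
nΣuv − ΣuΣv = 8220 − 8372 = -152
nΣu² − (Σu)² = 2210 − 2116 = 94; nΣv² − (Σv)² = 33420 − 33124 = 296
r = -152 / √(94 × 296) = -152 / 166.8053 ≈ -0.911

-0.911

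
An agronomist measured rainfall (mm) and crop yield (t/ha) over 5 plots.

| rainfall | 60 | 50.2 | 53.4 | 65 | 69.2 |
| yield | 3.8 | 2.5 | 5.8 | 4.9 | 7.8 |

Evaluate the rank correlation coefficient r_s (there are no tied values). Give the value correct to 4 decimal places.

0.7000

Rank rainfall: 3, 1, 2, 4, 5
Rank yield: 2, 1, 4, 3, 5
d = rank(rainfall) − rank(yield): 1, 0, -2, 1, 0; Σd² = 6
ρ = 1 − 6Σd² / [n(n²−1)] = 1 − 6×6 / (5×24) = 1 − 36/120 ≈ 0.7000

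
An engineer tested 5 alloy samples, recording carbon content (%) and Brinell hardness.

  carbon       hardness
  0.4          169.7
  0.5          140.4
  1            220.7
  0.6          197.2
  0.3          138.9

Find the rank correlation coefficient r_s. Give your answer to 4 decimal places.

Rank carbon: 2, 3, 5, 4, 1
Rank hardness: 3, 2, 5, 4, 1
d = rank(carbon) − rank(hardness): -1, 1, 0, 0, 0; Σd² = 2
ρ = 1 − 6Σd² / [n(n²−1)] = 1 − 6×2 / (5×24) = 1 − 12/120 ≈ 0.9000

0.9000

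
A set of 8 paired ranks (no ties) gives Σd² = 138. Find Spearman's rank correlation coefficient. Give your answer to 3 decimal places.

ρ = 1 − 6Σd² / [n(n²−1)] = 1 − 6×138 / (8×63)
  = 1 − 828/504 = 1 − 1.6429 ≈ -0.643

-0.643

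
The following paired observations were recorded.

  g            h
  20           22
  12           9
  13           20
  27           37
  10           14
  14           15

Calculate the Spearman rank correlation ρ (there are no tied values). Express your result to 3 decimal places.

Rank g: 5, 2, 3, 6, 1, 4
Rank h: 5, 1, 4, 6, 2, 3
d = rank(g) − rank(h): 0, 1, -1, 0, -1, 1; Σd² = 4
ρ = 1 − 6Σd² / [n(n²−1)] = 1 − 6×4 / (6×35) = 1 − 24/210 ≈ 0.886

0.886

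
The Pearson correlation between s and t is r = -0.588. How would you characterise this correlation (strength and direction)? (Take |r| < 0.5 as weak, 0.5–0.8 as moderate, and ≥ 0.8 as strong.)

moderate negative

r = -0.588 < 0 so the relationship is negative.
|r| = 0.588, which falls in the moderate range.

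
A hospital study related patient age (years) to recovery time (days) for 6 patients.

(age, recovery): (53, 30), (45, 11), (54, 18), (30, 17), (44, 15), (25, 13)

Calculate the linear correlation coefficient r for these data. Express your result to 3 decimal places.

0.503

n = 6, Σx = 251, Σy = 104, Σx² = 11211, Σy² = 2028, Σxy = 4552
nΣxy − ΣxΣy = 27312 − 26104 = 1208
nΣx² − (Σx)² = 67266 − 63001 = 4265; nΣy² − (Σy)² = 12168 − 10816 = 1352
r = 1208 / √(4265 × 1352) = 1208 / 2401.3080 ≈ 0.503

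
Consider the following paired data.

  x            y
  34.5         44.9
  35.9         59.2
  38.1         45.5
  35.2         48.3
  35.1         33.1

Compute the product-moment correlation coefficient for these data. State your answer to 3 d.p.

n = 5, Σx = 178.8, Σy = 231, Σx² = 6401.72, Σy² = 11019.4, Σxy = 8269.85
nΣxy − ΣxΣy = 41349.25 − 41302.8 = 46.45
nΣx² − (Σx)² = 32008.6 − 31969.44 = 39.16; nΣy² − (Σy)² = 55097 − 53361 = 1736
r = 46.45 / √(39.16 × 1736) = 46.45 / 260.7331 ≈ 0.178

0.178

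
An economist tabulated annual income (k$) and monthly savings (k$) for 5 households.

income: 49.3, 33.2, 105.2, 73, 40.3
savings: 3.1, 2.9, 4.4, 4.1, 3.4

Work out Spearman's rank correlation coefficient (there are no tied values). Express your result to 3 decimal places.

0.900

Rank income: 3, 1, 5, 4, 2
Rank savings: 2, 1, 5, 4, 3
d = rank(income) − rank(savings): 1, 0, 0, 0, -1; Σd² = 2
ρ = 1 − 6Σd² / [n(n²−1)] = 1 − 6×2 / (5×24) = 1 − 12/120 ≈ 0.900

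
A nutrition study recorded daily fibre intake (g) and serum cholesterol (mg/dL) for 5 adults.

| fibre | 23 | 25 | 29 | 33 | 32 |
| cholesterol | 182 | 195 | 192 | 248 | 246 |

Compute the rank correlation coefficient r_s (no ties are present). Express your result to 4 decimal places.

0.9000

Rank fibre: 1, 2, 3, 5, 4
Rank cholesterol: 1, 3, 2, 5, 4
d = rank(fibre) − rank(cholesterol): 0, -1, 1, 0, 0; Σd² = 2
ρ = 1 − 6Σd² / [n(n²−1)] = 1 − 6×2 / (5×24) = 1 − 12/120 ≈ 0.9000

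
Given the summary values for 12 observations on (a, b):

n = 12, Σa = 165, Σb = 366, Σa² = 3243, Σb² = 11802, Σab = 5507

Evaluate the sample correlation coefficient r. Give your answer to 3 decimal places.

r = (nΣab − ΣaΣb) / √[(nΣa² − (Σa)²)(nΣb² − (Σb)²)]
Numerator: 12×5507 − 165×366 = 5694
Denominator: √[(38916 − 27225)(141624 − 133956)] = √[11691 × 7668] = 9468.1882
r = 5694 / 9468.1882 ≈ 0.601

0.601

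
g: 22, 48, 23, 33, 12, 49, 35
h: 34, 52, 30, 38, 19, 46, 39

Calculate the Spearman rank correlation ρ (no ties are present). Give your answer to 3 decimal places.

0.929

Rank g: 2, 6, 3, 4, 1, 7, 5
Rank h: 3, 7, 2, 4, 1, 6, 5
d = rank(g) − rank(h): -1, -1, 1, 0, 0, 1, 0; Σd² = 4
ρ = 1 − 6Σd² / [n(n²−1)] = 1 − 6×4 / (7×48) = 1 − 24/336 ≈ 0.929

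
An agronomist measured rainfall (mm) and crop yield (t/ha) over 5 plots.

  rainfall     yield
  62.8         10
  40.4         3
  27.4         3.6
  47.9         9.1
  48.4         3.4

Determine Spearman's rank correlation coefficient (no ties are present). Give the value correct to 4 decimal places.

0.5000

Rank rainfall: 5, 2, 1, 3, 4
Rank yield: 5, 1, 3, 4, 2
d = rank(rainfall) − rank(yield): 0, 1, -2, -1, 2; Σd² = 10
ρ = 1 − 6Σd² / [n(n²−1)] = 1 − 6×10 / (5×24) = 1 − 60/120 ≈ 0.5000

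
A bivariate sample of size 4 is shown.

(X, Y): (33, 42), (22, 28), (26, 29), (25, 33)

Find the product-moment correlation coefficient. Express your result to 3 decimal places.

0.932

n = 4, ΣX = 106, ΣY = 132, ΣX² = 2874, ΣY² = 4478, ΣXY = 3581
nΣXY − ΣXΣY = 14324 − 13992 = 332
nΣX² − (ΣX)² = 11496 − 11236 = 260; nΣY² − (ΣY)² = 17912 − 17424 = 488
r = 332 / √(260 × 488) = 332 / 356.2022 ≈ 0.932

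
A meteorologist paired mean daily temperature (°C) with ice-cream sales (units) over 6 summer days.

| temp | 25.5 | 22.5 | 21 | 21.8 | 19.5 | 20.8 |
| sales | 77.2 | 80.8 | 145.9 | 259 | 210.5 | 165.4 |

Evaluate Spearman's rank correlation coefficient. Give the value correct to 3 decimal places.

-0.657

Rank temp: 6, 5, 3, 4, 1, 2
Rank sales: 1, 2, 3, 6, 5, 4
d = rank(temp) − rank(sales): 5, 3, 0, -2, -4, -2; Σd² = 58
ρ = 1 − 6Σd² / [n(n²−1)] = 1 − 6×58 / (6×35) = 1 − 348/210 ≈ -0.657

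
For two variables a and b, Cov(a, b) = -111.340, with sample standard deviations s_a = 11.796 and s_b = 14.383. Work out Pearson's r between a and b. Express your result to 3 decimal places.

r = Cov(a,b) / (s_a · s_b) = -111.340 / (11.796 × 14.383)
  = -111.340 / 169.6619 ≈ -0.656

-0.656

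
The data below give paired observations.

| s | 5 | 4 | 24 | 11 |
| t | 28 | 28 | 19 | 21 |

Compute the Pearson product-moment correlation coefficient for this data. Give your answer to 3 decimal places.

n = 4, Σs = 44, Σt = 96, Σs² = 738, Σt² = 2370, Σst = 939
nΣst − ΣsΣt = 3756 − 4224 = -468
nΣs² − (Σs)² = 2952 − 1936 = 1016; nΣt² − (Σt)² = 9480 − 9216 = 264
r = -468 / √(1016 × 264) = -468 / 517.9035 ≈ -0.904

-0.904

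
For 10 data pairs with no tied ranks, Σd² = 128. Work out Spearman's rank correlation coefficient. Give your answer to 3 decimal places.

0.224

ρ = 1 − 6Σd² / [n(n²−1)] = 1 − 6×128 / (10×99)
  = 1 − 768/990 = 1 − 0.7758 ≈ 0.224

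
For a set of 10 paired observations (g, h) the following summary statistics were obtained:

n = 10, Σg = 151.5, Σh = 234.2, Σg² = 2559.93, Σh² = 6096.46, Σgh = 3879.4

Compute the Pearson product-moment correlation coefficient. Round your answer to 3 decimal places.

0.823

r = (nΣgh − ΣgΣh) / √[(nΣg² − (Σg)²)(nΣh² − (Σh)²)]
Numerator: 10×3879.4 − 151.5×234.2 = 3312.7
Denominator: √[(25599.3 − 22952.25)(60964.6 − 54849.64)] = √[2647.05 × 6114.96] = 4023.2580
r = 3312.7 / 4023.2580 ≈ 0.823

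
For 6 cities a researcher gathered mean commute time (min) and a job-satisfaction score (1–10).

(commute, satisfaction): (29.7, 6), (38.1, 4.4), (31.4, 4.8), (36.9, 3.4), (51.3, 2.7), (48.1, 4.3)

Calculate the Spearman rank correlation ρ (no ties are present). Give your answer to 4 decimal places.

-0.8286

Rank commute: 1, 4, 2, 3, 6, 5
Rank satisfaction: 6, 4, 5, 2, 1, 3
d = rank(commute) − rank(satisfaction): -5, 0, -3, 1, 5, 2; Σd² = 64
ρ = 1 − 6Σd² / [n(n²−1)] = 1 − 6×64 / (6×35) = 1 − 384/210 ≈ -0.8286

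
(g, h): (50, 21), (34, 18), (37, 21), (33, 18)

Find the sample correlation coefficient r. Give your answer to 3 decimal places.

n = 4, Σg = 154, Σh = 78, Σg² = 6114, Σh² = 1530, Σgh = 3033
nΣgh − ΣgΣh = 12132 − 12012 = 120
nΣg² − (Σg)² = 24456 − 23716 = 740; nΣh² − (Σh)² = 6120 − 6084 = 36
r = 120 / √(740 × 36) = 120 / 163.2176 ≈ 0.735

0.735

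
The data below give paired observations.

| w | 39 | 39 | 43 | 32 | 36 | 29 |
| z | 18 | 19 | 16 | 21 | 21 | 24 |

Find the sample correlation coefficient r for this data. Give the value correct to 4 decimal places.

-0.9615

n = 6, Σw = 218, Σz = 119, Σw² = 8052, Σz² = 2399, Σwz = 4255
nΣwz − ΣwΣz = 25530 − 25942 = -412
nΣw² − (Σw)² = 48312 − 47524 = 788; nΣz² − (Σz)² = 14394 − 14161 = 233
r = -412 / √(788 × 233) = -412 / 428.4904 ≈ -0.9615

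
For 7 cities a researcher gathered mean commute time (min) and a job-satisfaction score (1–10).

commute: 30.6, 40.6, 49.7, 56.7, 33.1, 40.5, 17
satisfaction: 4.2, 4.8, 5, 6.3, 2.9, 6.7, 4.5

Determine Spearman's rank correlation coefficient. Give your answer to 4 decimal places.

Rank commute: 2, 5, 6, 7, 3, 4, 1
Rank satisfaction: 2, 4, 5, 6, 1, 7, 3
d = rank(commute) − rank(satisfaction): 0, 1, 1, 1, 2, -3, -2; Σd² = 20
ρ = 1 − 6Σd² / [n(n²−1)] = 1 − 6×20 / (7×48) = 1 − 120/336 ≈ 0.6429

0.6429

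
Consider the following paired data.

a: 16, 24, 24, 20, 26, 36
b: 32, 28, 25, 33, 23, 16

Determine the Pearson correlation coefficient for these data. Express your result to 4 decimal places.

n = 6, Σa = 146, Σb = 157, Σa² = 3780, Σb² = 4307, Σab = 3618
nΣab − ΣaΣb = 21708 − 22922 = -1214
nΣa² − (Σa)² = 22680 − 21316 = 1364; nΣb² − (Σb)² = 25842 − 24649 = 1193
r = -1214 / √(1364 × 1193) = -1214 / 1275.6379 ≈ -0.9517

-0.9517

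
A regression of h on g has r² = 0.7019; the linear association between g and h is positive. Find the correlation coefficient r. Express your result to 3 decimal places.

0.838

|r| = √0.7019 = 0.838
The association is positive, so r = 0.838.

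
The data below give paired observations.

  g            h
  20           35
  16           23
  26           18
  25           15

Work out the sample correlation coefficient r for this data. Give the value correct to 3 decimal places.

n = 4, Σg = 87, Σh = 91, Σg² = 1957, Σh² = 2303, Σgh = 1911
nΣgh − ΣgΣh = 7644 − 7917 = -273
nΣg² − (Σg)² = 7828 − 7569 = 259; nΣh² − (Σh)² = 9212 − 8281 = 931
r = -273 / √(259 × 931) = -273 / 491.0489 ≈ -0.556

-0.556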